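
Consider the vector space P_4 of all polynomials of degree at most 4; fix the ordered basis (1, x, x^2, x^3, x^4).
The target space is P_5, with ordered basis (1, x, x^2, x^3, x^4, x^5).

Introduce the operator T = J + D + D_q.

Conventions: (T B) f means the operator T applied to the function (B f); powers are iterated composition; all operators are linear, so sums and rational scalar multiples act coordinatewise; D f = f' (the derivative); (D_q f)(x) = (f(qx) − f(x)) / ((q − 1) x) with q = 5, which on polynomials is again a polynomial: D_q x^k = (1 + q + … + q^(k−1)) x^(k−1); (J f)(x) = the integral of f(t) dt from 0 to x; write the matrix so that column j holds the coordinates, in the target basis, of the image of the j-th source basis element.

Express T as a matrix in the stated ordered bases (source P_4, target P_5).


the matrix is [[0, 2, 0, 0, 0]; [1, 0, 8, 0, 0]; [0, 1/2, 0, 34, 0]; [0, 0, 1/3, 0, 160]; [0, 0, 0, 1/4, 0]; [0, 0, 0, 0, 1/5]] (rows listed top to bottom)

image of 1: x
image of x: (1/2)x^2 + 2
image of x^2: (1/3)x^3 + 8x
image of x^3: (1/4)x^4 + 34x^2
image of x^4: (1/5)x^5 + 160x^3
each image's coordinates form column j of the matrix


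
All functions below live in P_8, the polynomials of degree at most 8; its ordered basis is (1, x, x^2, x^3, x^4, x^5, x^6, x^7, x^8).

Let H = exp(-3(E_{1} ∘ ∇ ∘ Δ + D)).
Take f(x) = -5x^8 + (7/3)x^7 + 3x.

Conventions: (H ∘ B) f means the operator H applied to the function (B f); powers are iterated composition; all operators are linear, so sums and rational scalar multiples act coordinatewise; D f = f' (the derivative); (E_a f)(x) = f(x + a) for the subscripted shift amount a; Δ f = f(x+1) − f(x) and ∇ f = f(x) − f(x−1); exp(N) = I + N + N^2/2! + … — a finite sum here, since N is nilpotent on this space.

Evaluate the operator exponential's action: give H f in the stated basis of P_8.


the image equals g(x) = -5x^8 + (367/3)x^7 - 469x^6 - 2373x^5 - 12915x^4 + 71225x^3 + 290073x^2 + 122812x - 529623

order-1 term: 120x^7 + 791x^6 + 4746x^5 + 13230x^4 + 21770x^3 + 21630x^2 + 12082x + 2919
order-2 term: -1260x^6 - 14679x^5 - 108990x^4 - 452340x^3 - 1125810x^2 - 1527120x - 866586
order-3 term: 7560x^5 + 111195x^4 + 880740x^3 + 3810240x^2 + 8835750x + 8537130
order-4 term: -28350x^4 - 446985x^3 - 3322620x^2 - 12077100x - 17643150
order-5 term: 68040x^3 + 1008693x^2 + 6004530x + 13080690
order-6 term: -102060x^2 - 1212813x - 4215078
order-7 term: 87480x + 607257
order-8 term: -32805
the series for exp(-3(E_{1} ∘ ∇ ∘ Δ + D)) f terminates at order 8
exp(-3(E_{1} ∘ ∇ ∘ Δ + D)) f = -5x^8 + (367/3)x^7 - 469x^6 - 2373x^5 - 12915x^4 + 71225x^3 + 290073x^2 + 122812x - 529623


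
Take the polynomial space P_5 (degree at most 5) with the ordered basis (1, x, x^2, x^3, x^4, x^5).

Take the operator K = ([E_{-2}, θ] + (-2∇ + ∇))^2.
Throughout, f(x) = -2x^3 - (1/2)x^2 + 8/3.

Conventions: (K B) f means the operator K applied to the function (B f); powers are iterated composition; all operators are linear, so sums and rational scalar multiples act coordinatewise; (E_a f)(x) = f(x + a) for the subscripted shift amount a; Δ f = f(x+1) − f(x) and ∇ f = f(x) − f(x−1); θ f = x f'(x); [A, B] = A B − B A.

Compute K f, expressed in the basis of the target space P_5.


θ f = -6x^3 - x^2
E_{-2} θ f = -6x^3 + 35x^2 - 68x + 44
E_{-2} f = -2x^3 + (23/2)x^2 - 22x + 50/3
θ E_{-2} f = -6x^3 + 23x^2 - 22x
[E_{-2}, θ] f = 12x^2 - 46x + 44
∇ f = -6x^2 + 5x - 3/2
(-2∇) f = 12x^2 - 10x + 3
∇ f = -6x^2 + 5x - 3/2
(-2∇ + ∇) f = 6x^2 - 5x + 3/2
([E_{-2}, θ] + (-2∇ + ∇)) f = 18x^2 - 51x + 91/2
θ ([E_{-2}, θ] + (-2∇ + ∇)) f = 36x^2 - 51x
E_{-2} θ ([E_{-2}, θ] + (-2∇ + ∇)) f = 36x^2 - 195x + 246
E_{-2} ([E_{-2}, θ] + (-2∇ + ∇)) f = 18x^2 - 123x + 439/2
θ E_{-2} ([E_{-2}, θ] + (-2∇ + ∇)) f = 36x^2 - 123x
[E_{-2}, θ] ([E_{-2}, θ] + (-2∇ + ∇)) f = -72x + 246
∇ ([E_{-2}, θ] + (-2∇ + ∇)) f = 36x - 69
(-2∇) ([E_{-2}, θ] + (-2∇ + ∇)) f = -72x + 138
∇ ([E_{-2}, θ] + (-2∇ + ∇)) f = 36x - 69
(-2∇ + ∇) ([E_{-2}, θ] + (-2∇ + ∇)) f = -36x + 69
([E_{-2}, θ] + (-2∇ + ∇)) ([E_{-2}, θ] + (-2∇ + ∇)) f = -108x + 315

the image equals g(x) = -108x + 315


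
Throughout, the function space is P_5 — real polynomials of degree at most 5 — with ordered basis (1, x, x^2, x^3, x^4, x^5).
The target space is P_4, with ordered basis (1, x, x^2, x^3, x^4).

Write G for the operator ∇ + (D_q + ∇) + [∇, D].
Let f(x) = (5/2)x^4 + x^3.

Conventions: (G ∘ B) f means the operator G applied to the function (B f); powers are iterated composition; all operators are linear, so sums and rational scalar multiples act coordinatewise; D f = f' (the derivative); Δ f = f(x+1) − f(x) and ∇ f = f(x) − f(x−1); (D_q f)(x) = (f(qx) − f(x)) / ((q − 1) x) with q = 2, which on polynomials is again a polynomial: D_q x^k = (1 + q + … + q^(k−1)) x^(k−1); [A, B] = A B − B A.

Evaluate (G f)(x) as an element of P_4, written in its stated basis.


the result is g(x) = (115/2)x^3 - 17x^2 + 14x - 3

∇ f = 10x^3 - 12x^2 + 7x - 3/2
D_q f = (75/2)x^3 + 7x^2
∇ f = 10x^3 - 12x^2 + 7x - 3/2
(D_q + ∇) f = (95/2)x^3 - 5x^2 + 7x - 3/2
D f = 10x^3 + 3x^2
∇ D f = 30x^2 - 24x + 7
∇ f = 10x^3 - 12x^2 + 7x - 3/2
D ∇ f = 30x^2 - 24x + 7
[∇, D] f = 0
(∇ + (D_q + ∇) + [∇, D]) f = (115/2)x^3 - 17x^2 + 14x - 3


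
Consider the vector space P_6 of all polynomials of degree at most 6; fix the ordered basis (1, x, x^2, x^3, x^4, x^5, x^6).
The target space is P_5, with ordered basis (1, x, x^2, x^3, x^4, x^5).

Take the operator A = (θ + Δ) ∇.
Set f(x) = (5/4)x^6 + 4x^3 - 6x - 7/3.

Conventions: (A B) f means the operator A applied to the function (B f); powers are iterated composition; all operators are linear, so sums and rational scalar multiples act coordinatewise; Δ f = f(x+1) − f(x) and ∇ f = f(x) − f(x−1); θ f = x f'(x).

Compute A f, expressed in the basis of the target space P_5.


g(x) = (75/2)x^5 - (75/2)x^4 + 75x^3 + 24x^2 + (39/2)x + 5/2

∇ f = (15/2)x^5 - (75/4)x^4 + 25x^3 - (27/4)x^2 - (9/2)x - 13/4
θ ∇ f = (75/2)x^5 - 75x^4 + 75x^3 - (27/2)x^2 - (9/2)x
Δ ∇ f = (75/2)x^4 + (75/2)x^2 + 24x + 5/2
(θ + Δ) ∇ f = (75/2)x^5 - (75/2)x^4 + 75x^3 + 24x^2 + (39/2)x + 5/2


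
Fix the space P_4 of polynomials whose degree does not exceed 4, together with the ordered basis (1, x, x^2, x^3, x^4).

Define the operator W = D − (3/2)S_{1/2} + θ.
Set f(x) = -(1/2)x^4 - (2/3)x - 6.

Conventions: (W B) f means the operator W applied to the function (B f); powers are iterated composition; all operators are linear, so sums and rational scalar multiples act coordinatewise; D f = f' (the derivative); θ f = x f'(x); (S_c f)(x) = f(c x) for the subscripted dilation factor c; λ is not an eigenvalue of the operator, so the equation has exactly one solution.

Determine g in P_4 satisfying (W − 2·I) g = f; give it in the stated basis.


the result is g(x) = -(16/61)x^4 + (1024/793)x^3 + (8192/793)x^2 + (202952/16653)x + 605740/116571

write g with unknown coordinates in the stated basis and equate coefficients in (W − 2·I) g = f
solving from the highest basis element down gives g = -(16/61)x^4 + (1024/793)x^3 + (8192/793)x^2 + (202952/16653)x + 605740/116571
check: W g = -(125/122)x^4 + (2048/793)x^3 + (16384/793)x^2 + (394802/16653)x + 512054/116571
so W g − 2·g = -(1/2)x^4 - (2/3)x - 6 = f ✓


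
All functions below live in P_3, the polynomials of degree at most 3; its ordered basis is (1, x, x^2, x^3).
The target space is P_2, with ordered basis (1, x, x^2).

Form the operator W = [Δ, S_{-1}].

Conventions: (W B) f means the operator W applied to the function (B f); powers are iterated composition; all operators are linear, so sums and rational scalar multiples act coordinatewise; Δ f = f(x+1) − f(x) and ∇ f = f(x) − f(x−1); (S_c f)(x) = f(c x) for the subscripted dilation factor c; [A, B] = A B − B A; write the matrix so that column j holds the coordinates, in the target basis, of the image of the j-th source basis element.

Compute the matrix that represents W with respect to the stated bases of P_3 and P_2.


image of 1: 0
image of x: -2
image of x^2: 4x
image of x^3: -6x^2 - 2
each image's coordinates form column j of the matrix

the matrix is [[0, -2, 0, -2]; [0, 0, 4, 0]; [0, 0, 0, -6]] (rows listed top to bottom)


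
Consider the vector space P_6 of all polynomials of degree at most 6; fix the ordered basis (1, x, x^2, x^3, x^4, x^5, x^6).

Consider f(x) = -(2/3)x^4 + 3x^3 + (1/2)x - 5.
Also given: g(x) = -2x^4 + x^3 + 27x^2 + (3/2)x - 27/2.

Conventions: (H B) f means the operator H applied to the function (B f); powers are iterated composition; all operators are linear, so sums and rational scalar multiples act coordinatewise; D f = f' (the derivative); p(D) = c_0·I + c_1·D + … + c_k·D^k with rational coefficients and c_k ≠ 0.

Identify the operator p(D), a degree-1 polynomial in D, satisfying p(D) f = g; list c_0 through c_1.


c_0 = 3, c_1 = 3

D^0 f = -(2/3)x^4 + 3x^3 + (1/2)x - 5
D^1 f = -(8/3)x^3 + 9x^2 + 1/2
matching coefficients of g against c_0 f + c_1 Df + … from the top degree down determines the c_i
solution: c_0 = 3, c_1 = 3


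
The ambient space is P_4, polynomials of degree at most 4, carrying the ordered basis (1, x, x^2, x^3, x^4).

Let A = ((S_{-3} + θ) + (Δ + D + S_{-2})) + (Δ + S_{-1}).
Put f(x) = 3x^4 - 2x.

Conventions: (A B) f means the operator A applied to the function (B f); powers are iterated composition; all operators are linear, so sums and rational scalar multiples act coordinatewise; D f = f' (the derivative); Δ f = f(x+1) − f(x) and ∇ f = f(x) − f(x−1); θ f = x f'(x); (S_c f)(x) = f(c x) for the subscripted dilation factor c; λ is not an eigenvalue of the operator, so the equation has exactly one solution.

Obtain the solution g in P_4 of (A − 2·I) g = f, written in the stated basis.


write g with unknown coordinates in the stated basis and equate coefficients in (A − 2·I) g = f
solving from the highest basis element down gives g = (3/100)x^4 + (9/875)x^3 - (198/6125)x^2 + (2582/8575)x - 3153/3430
check: A g = (153/50)x^4 + (18/875)x^3 - (396/6125)x^2 - (11986/8575)x - 3153/1715
so A g − 2·g = 3x^4 - 2x = f ✓

g(x) = (3/100)x^4 + (9/875)x^3 - (198/6125)x^2 + (2582/8575)x - 3153/3430


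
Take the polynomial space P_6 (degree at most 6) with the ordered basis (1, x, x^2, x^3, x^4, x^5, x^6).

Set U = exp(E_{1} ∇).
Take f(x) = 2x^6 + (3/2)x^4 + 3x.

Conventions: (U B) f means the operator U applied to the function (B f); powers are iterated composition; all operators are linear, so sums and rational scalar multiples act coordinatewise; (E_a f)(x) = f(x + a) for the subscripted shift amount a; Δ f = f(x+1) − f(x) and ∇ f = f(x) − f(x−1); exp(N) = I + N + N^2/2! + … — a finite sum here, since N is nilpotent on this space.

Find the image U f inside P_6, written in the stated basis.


the result is g(x) = 2x^6 + 12x^5 + (123/2)x^4 + 206x^3 + 468x^2 + 657x + 863/2

order-1 term: 12x^5 + 30x^4 + 46x^3 + 39x^2 + 18x + 13/2
order-2 term: 30x^4 + 120x^3 + 219x^2 + 198x + 145/2
order-3 term: 40x^3 + 180x^2 + 306x + 189
order-4 term: 30x^2 + 120x + 263/2
order-5 term: 12x + 30
order-6 term: 2
the series for exp(E_{1} ∇) f terminates at order 6
exp(E_{1} ∇) f = 2x^6 + 12x^5 + (123/2)x^4 + 206x^3 + 468x^2 + 657x + 863/2


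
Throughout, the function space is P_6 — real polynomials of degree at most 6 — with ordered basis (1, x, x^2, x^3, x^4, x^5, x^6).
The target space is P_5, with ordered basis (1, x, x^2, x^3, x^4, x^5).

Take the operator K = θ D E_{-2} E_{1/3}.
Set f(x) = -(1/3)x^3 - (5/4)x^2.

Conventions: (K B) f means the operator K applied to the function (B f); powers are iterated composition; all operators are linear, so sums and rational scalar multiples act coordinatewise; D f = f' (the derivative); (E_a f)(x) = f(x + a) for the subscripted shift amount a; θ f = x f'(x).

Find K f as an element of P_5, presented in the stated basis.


the image equals g(x) = -2x^2 + (5/6)x

E_{1/3} f = -(1/3)x^3 - (19/12)x^2 - (17/18)x - 49/324
E_{-2} E_{1/3} f = -(1/3)x^3 + (5/12)x^2 + (25/18)x - 625/324
D E_{-2} E_{1/3} f = -x^2 + (5/6)x + 25/18
θ D E_{-2} E_{1/3} f = -2x^2 + (5/6)x


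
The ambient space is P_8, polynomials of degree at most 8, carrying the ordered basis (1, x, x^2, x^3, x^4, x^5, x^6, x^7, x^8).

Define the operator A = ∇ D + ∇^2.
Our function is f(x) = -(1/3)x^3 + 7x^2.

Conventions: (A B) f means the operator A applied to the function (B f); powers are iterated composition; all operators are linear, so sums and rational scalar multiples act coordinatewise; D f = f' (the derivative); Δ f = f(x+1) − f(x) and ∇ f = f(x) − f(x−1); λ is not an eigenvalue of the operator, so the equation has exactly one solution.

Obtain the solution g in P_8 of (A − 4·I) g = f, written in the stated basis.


write g with unknown coordinates in the stated basis and equate coefficients in (A − 4·I) g = f
solving from the highest basis element down gives g = (1/12)x^3 - (7/4)x^2 + (1/4)x - 31/16
check: A g = x - 31/4
so A g − 4·g = -(1/3)x^3 + 7x^2 = f ✓

g(x) = (1/12)x^3 - (7/4)x^2 + (1/4)x - 31/16


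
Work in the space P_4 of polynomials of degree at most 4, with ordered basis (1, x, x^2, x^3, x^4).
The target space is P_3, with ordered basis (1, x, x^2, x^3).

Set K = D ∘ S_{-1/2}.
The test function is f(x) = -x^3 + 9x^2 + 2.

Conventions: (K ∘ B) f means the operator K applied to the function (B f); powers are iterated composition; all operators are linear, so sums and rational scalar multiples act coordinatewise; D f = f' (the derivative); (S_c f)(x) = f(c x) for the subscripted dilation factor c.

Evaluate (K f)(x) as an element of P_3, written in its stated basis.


the result is g(x) = (3/8)x^2 + (9/2)x

S_{-1/2} f = (1/8)x^3 + (9/4)x^2 + 2
D S_{-1/2} f = (3/8)x^2 + (9/2)x


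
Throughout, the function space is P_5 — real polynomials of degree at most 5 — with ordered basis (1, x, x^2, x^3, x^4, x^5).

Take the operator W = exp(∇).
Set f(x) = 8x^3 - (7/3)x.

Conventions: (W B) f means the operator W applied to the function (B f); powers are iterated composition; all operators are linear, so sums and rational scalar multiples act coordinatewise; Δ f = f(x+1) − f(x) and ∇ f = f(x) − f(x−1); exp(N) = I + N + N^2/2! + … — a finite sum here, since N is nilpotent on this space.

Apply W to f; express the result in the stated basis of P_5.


order-1 term: 24x^2 - 24x + 17/3
order-2 term: 24x - 24
order-3 term: 8
the series for exp(∇) f terminates at order 3
exp(∇) f = 8x^3 + 24x^2 - (7/3)x - 31/3

the result is g(x) = 8x^3 + 24x^2 - (7/3)x - 31/3


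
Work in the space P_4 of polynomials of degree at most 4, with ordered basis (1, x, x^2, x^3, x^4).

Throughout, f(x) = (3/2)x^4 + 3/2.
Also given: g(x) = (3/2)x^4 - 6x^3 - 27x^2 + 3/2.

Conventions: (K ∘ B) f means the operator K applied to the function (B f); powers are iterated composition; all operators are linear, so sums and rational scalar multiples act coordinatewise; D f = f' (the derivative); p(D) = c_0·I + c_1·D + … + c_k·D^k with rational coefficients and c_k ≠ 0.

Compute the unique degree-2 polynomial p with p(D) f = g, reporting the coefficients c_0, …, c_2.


D^0 f = (3/2)x^4 + 3/2
D^1 f = 6x^3
D^2 f = 18x^2
matching coefficients of g against c_0 f + c_1 Df + … from the top degree down determines the c_i
solution: c_0 = 1, c_1 = -1, c_2 = -3/2

p(D) = I − D − (3/2)·D^2, i.e. c_0 = 1, c_1 = -1, c_2 = -3/2


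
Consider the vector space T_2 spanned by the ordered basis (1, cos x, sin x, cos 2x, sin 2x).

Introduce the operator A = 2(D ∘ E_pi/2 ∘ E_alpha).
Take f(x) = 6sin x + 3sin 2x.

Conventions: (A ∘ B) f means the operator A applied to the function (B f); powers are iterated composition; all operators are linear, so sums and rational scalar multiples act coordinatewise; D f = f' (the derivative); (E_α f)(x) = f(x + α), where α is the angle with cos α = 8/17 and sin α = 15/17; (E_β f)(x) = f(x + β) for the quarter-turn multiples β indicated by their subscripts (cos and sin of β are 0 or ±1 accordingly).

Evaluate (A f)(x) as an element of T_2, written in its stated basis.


E_alpha f = (90/17)cos x + (48/17)sin x + (720/289)cos 2x - (483/289)sin 2x
E_pi/2 E_alpha f = (48/17)cos x - (90/17)sin x - (720/289)cos 2x + (483/289)sin 2x
D E_pi/2 E_alpha f = -(90/17)cos x - (48/17)sin x + (966/289)cos 2x + (1440/289)sin 2x
(2(D ∘ E_pi/2 ∘ E_alpha)) f = -(180/17)cos x - (96/17)sin x + (1932/289)cos 2x + (2880/289)sin 2x

the image equals g(x) = -(180/17)cos x - (96/17)sin x + (1932/289)cos 2x + (2880/289)sin 2x


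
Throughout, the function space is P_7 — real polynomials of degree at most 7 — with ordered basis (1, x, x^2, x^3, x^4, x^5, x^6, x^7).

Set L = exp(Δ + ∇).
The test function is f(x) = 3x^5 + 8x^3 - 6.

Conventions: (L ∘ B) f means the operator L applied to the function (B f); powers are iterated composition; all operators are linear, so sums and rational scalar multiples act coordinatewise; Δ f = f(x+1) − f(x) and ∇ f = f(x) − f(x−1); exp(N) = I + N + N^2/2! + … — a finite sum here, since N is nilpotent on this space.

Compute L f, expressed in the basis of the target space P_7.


g(x) = 3x^5 + 30x^4 + 128x^3 + 348x^2 + 576x + 416

order-1 term: 30x^4 + 108x^2 + 22
order-2 term: 120x^3 + 336x
order-3 term: 240x^2 + 304
order-4 term: 240x
order-5 term: 96
the series for exp(Δ + ∇) f terminates at order 5
exp(Δ + ∇) f = 3x^5 + 30x^4 + 128x^3 + 348x^2 + 576x + 416


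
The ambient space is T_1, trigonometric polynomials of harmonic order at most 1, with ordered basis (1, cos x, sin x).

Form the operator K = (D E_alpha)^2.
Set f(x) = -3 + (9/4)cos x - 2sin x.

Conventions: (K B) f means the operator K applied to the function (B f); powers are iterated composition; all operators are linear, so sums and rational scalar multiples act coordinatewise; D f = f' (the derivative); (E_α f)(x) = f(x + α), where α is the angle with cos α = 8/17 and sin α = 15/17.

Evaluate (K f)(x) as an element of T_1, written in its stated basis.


g(x) = (3369/1156)cos x + (218/289)sin x

E_alpha f = -3 - (12/17)cos x - (199/68)sin x
D E_alpha f = -(199/68)cos x + (12/17)sin x
E_alpha (D E_alpha) f = -(218/289)cos x + (3369/1156)sin x
D E_alpha (D E_alpha) f = (3369/1156)cos x + (218/289)sin x


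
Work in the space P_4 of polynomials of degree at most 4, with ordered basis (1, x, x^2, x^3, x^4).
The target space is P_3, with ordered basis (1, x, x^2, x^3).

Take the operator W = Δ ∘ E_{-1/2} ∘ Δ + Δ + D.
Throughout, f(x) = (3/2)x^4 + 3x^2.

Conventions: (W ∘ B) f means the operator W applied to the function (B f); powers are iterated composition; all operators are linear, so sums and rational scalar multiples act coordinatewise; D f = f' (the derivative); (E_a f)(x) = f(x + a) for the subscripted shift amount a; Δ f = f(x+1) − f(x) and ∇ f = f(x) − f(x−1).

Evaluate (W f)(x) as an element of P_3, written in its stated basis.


Δ f = 6x^3 + 9x^2 + 12x + 9/2
E_{-1/2} Δ f = 6x^3 + (15/2)x
Δ E_{-1/2} Δ f = 18x^2 + 18x + 27/2
Δ f = 6x^3 + 9x^2 + 12x + 9/2
D f = 6x^3 + 6x
(Δ ∘ E_{-1/2} ∘ Δ + Δ + D) f = 12x^3 + 27x^2 + 36x + 18

the result is g(x) = 12x^3 + 27x^2 + 36x + 18


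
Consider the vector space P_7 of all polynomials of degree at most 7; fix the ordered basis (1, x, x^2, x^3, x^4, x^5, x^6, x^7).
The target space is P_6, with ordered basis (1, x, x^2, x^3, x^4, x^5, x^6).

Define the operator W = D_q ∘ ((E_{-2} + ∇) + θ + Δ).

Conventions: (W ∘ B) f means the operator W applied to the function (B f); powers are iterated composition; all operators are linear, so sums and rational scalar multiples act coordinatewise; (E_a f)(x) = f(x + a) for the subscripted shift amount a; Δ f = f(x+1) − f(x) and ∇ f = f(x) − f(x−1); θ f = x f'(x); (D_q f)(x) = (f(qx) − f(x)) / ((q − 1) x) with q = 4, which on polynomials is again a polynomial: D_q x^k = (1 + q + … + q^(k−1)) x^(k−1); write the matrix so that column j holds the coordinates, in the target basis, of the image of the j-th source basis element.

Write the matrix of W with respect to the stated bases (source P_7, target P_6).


the matrix is [[0, 2, 0, 12, -24, 80, -180, 448]; [0, 0, 15, 0, 120, -300, 1200, -3150]; [0, 0, 0, 84, 0, 840, -2520, 11760]; [0, 0, 0, 0, 425, 0, 5100, -17850]; [0, 0, 0, 0, 0, 2046, 0, 28644]; [0, 0, 0, 0, 0, 0, 9555, 0]; [0, 0, 0, 0, 0, 0, 0, 43688]] (rows listed top to bottom)

image of 1: 0
image of x: 2
image of x^2: 15x
image of x^3: 84x^2 + 12
image of x^4: 425x^3 + 120x - 24
image of x^5: 2046x^4 + 840x^2 - 300x + 80
image of x^6: 9555x^5 + 5100x^3 - 2520x^2 + 1200x - 180
image of x^7: 43688x^6 + 28644x^4 - 17850x^3 + 11760x^2 - 3150x + 448
each image's coordinates form column j of the matrix


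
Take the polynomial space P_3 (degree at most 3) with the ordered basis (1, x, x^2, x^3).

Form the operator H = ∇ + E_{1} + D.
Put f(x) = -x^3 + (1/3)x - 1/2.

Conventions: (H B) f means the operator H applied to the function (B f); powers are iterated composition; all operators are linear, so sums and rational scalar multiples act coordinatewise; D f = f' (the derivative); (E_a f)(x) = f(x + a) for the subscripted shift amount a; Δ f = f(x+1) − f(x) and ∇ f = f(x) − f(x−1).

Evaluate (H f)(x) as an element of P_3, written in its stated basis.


∇ f = -3x^2 + 3x - 2/3
E_{1} f = -x^3 - 3x^2 - (8/3)x - 7/6
D f = -3x^2 + 1/3
(∇ + E_{1} + D) f = -x^3 - 9x^2 + (1/3)x - 3/2

g(x) = -x^3 - 9x^2 + (1/3)x - 3/2


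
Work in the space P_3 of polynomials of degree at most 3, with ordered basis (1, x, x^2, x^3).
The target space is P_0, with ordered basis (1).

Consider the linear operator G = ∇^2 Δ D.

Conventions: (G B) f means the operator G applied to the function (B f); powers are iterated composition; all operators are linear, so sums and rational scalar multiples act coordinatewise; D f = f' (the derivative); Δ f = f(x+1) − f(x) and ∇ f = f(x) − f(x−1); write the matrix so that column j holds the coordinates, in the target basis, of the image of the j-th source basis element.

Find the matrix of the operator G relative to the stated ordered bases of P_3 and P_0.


image of 1: 0
image of x: 0
image of x^2: 0
image of x^3: 0
each image's coordinates form column j of the matrix

the matrix is [[0, 0, 0, 0]] (rows listed top to bottom)


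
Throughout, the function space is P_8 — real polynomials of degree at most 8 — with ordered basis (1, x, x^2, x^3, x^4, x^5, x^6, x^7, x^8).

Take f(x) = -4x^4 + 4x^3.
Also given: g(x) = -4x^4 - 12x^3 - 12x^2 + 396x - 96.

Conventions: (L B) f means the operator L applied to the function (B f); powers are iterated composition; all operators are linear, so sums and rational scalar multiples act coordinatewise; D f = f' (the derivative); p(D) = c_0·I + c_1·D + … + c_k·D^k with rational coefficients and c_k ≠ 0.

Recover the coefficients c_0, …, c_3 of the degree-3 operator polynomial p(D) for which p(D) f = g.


D^0 f = -4x^4 + 4x^3
D^1 f = -16x^3 + 12x^2
D^2 f = -48x^2 + 24x
D^3 f = -96x + 24
matching coefficients of g against c_0 f + c_1 Df + … from the top degree down determines the c_i
solution: c_0 = 1, c_1 = 1, c_2 = 1/2, c_3 = -4

c_0 = 1, c_1 = 1, c_2 = 1/2, c_3 = -4


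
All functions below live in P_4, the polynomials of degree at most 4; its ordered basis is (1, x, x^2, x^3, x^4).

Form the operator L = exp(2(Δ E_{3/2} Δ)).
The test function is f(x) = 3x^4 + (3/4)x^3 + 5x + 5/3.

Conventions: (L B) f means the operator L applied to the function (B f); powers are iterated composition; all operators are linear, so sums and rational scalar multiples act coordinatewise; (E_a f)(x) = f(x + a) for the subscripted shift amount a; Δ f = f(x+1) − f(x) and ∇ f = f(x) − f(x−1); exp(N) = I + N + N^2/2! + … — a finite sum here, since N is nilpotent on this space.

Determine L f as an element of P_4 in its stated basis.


g(x) = 3x^4 + (3/4)x^3 + 72x^2 + 374x + 3781/6

order-1 term: 72x^2 + 369x + 969/2
order-2 term: 144
the series for exp(2(Δ E_{3/2} Δ)) f terminates at order 2
exp(2(Δ E_{3/2} Δ)) f = 3x^4 + (3/4)x^3 + 72x^2 + 374x + 3781/6


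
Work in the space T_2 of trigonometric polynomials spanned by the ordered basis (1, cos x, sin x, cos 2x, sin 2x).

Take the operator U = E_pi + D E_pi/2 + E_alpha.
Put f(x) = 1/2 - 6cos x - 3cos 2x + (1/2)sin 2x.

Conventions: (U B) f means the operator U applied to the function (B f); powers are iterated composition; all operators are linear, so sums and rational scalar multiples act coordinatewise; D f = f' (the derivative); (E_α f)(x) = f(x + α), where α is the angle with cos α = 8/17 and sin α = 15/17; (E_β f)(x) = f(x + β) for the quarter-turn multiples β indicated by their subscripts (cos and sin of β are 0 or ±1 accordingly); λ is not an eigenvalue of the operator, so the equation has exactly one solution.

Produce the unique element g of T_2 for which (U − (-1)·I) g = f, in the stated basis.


the result is g(x) = 1/6 + 3cos x - 5sin x - (1082/997)cos 2x + (2445/1994)sin 2x

write g with unknown coordinates in the stated basis and equate coefficients in (U − (-1)·I) g = f
solving from the highest basis element down gives g = 1/6 + 3cos x - 5sin x - (1082/997)cos 2x + (2445/1994)sin 2x
check: U g = 1/3 - 9cos x + 5sin x - (1909/997)cos 2x - (724/997)sin 2x
so U g − (-1)·g = 1/2 - 6cos x - 3cos 2x + (1/2)sin 2x = f ✓


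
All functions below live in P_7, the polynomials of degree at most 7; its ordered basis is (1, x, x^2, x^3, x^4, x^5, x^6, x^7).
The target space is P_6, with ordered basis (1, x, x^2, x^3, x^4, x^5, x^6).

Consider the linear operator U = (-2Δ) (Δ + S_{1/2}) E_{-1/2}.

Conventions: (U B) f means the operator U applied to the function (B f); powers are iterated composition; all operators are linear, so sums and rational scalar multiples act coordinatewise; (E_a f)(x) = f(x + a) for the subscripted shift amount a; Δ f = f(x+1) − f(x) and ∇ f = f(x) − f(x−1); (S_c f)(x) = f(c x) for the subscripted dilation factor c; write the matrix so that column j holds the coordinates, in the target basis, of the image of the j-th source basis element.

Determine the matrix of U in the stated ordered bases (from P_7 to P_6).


the matrix is [[0, -1, -7/2, -25/4, -79/8, -241/16, -727/32, -2185/64]; [0, 0, -1, -45/4, -49/2, -795/16, -1443/16, -10185/64]; [0, 0, 0, -3/4, -93/4, -485/8, -4785/32, -20181/64]; [0, 0, 0, 0, -1/2, -315/8, -965/8, -22365/64]; [0, 0, 0, 0, 0, -5/16, -1905/32, -13475/64]; [0, 0, 0, 0, 0, 0, -3/16, -5355/64]; [0, 0, 0, 0, 0, 0, 0, -7/64]] (rows listed top to bottom)

image of 1: 0
image of x: -1
image of x^2: -x - 7/2
image of x^3: -(3/4)x^2 - (45/4)x - 25/4
image of x^4: -(1/2)x^3 - (93/4)x^2 - (49/2)x - 79/8
image of x^5: -(5/16)x^4 - (315/8)x^3 - (485/8)x^2 - (795/16)x - 241/16
image of x^6: -(3/16)x^5 - (1905/32)x^4 - (965/8)x^3 - (4785/32)x^2 - (1443/16)x - 727/32
image of x^7: -(7/64)x^6 - (5355/64)x^5 - (13475/64)x^4 - (22365/64)x^3 - (20181/64)x^2 - (10185/64)x - 2185/64
each image's coordinates form column j of the matrix


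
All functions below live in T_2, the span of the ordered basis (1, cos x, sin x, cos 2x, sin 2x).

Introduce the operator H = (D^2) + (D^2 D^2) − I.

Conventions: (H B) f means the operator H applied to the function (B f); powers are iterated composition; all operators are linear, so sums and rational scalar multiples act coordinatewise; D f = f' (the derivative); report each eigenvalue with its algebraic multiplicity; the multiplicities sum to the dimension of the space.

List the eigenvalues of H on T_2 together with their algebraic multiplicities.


λ = -1 (multiplicity 3), λ = 11 (multiplicity 2)

image of 1: -1
image of cos x: -cos x
image of sin x: -sin x
image of cos 2x: 11cos 2x
image of sin 2x: 11sin 2x
the matrix is diagonal; its diagonal is (-1, -1, -1, 11, 11)
for a triangular matrix the eigenvalues are the diagonal entries, with algebraic multiplicity their repetition count


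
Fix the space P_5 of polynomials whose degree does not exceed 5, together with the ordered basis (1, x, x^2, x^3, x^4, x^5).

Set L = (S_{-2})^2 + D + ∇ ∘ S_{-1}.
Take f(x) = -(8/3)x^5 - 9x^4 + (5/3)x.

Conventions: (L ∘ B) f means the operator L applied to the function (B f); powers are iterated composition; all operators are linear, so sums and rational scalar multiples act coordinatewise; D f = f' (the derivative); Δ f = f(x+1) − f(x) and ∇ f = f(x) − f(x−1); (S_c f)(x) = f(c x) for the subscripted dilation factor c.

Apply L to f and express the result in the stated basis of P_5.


the result is g(x) = -(8192/3)x^5 - 2304x^4 - (296/3)x^3 + (242/3)x^2 - (128/3)x + 35/3

S_{-2} f = (256/3)x^5 - 144x^4 - (10/3)x
S_{-2} S_{-2} f = -(8192/3)x^5 - 2304x^4 + (20/3)x
D f = -(40/3)x^4 - 36x^3 + 5/3
S_{-1} f = (8/3)x^5 - 9x^4 - (5/3)x
∇ S_{-1} f = (40/3)x^4 - (188/3)x^3 + (242/3)x^2 - (148/3)x + 10
((S_{-2})^2 + D + ∇ ∘ S_{-1}) f = -(8192/3)x^5 - 2304x^4 - (296/3)x^3 + (242/3)x^2 - (128/3)x + 35/3


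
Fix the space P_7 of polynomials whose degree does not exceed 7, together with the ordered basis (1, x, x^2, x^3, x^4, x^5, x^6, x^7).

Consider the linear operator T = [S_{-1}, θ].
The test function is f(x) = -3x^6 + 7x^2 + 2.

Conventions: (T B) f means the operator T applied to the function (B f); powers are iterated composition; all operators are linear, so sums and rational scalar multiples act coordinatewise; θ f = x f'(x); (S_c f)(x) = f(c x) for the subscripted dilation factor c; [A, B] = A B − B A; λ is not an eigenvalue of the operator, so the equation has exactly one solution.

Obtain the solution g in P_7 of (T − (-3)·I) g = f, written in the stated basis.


the image equals g(x) = -x^6 + (7/3)x^2 + 2/3

write g with unknown coordinates in the stated basis and equate coefficients in (T − (-3)·I) g = f
solving from the highest basis element down gives g = -x^6 + (7/3)x^2 + 2/3
check: T g = 0
so T g − (-3)·g = -3x^6 + 7x^2 + 2 = f ✓


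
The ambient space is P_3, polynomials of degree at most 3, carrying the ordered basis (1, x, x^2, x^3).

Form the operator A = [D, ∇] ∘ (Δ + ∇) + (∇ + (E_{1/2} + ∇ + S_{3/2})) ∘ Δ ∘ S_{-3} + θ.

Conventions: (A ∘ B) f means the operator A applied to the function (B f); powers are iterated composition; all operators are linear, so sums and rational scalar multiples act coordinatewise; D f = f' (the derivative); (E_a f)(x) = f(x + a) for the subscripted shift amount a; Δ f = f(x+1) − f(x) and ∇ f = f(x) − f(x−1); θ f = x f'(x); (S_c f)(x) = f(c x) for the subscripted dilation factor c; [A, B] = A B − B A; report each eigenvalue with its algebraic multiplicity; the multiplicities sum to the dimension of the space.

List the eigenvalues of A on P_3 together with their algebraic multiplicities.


λ = 0 (multiplicity 1), λ = 1 (multiplicity 1), λ = 2 (multiplicity 1), λ = 3 (multiplicity 1)

image of 1: 0
image of x: x - 6
image of x^2: 2x^2 + 45x + 63
image of x^3: 3x^3 - (1053/4)x^2 - (1215/2)x - 459/4
the matrix is upper triangular; its diagonal is (0, 1, 2, 3)
for a triangular matrix the eigenvalues are the diagonal entries, with algebraic multiplicity their repetition count


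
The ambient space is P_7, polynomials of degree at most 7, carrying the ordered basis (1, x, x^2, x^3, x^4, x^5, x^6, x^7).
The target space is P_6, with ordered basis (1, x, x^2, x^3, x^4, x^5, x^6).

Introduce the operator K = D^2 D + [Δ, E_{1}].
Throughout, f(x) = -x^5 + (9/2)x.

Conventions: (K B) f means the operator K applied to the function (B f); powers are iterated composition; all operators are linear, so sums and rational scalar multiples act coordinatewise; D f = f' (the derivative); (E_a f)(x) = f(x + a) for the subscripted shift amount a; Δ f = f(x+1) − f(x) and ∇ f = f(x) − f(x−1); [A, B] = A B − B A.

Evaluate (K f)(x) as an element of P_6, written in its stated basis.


g(x) = -60x^2

D f = -5x^4 + 9/2
D D f = -20x^3
D D D f = -60x^2
E_{1} f = -x^5 - 5x^4 - 10x^3 - 10x^2 - (1/2)x + 7/2
Δ E_{1} f = -5x^4 - 30x^3 - 70x^2 - 75x - 53/2
Δ f = -5x^4 - 10x^3 - 10x^2 - 5x + 7/2
E_{1} Δ f = -5x^4 - 30x^3 - 70x^2 - 75x - 53/2
[Δ, E_{1}] f = 0
(D^2 D + [Δ, E_{1}]) f = -60x^2


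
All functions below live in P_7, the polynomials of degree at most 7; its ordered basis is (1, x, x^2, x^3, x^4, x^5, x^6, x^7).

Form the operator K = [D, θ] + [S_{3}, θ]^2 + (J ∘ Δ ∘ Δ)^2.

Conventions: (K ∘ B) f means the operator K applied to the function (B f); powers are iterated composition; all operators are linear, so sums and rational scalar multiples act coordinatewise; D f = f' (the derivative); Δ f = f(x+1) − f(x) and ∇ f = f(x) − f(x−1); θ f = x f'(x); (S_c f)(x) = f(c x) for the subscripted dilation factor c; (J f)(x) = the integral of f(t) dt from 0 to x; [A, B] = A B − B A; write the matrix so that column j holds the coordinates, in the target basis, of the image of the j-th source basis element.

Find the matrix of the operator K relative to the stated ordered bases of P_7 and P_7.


image of 1: 0
image of x: 1
image of x^2: 2x
image of x^3: 3x^2 + 6x
image of x^4: 4x^3 + 12x^2 + 48x
image of x^5: 5x^4 + 20x^3 + 120x^2 + 260x
image of x^6: 6x^5 + 30x^4 + 240x^3 + 780x^2 + 1200x
image of x^7: 7x^6 + 42x^5 + 420x^4 + 1820x^3 + 4200x^2 + 5103x
each image's coordinates form column j of the matrix

the matrix is [[0, 1, 0, 0, 0, 0, 0, 0]; [0, 0, 2, 6, 48, 260, 1200, 5103]; [0, 0, 0, 3, 12, 120, 780, 4200]; [0, 0, 0, 0, 4, 20, 240, 1820]; [0, 0, 0, 0, 0, 5, 30, 420]; [0, 0, 0, 0, 0, 0, 6, 42]; [0, 0, 0, 0, 0, 0, 0, 7]; [0, 0, 0, 0, 0, 0, 0, 0]] (rows listed top to bottom)


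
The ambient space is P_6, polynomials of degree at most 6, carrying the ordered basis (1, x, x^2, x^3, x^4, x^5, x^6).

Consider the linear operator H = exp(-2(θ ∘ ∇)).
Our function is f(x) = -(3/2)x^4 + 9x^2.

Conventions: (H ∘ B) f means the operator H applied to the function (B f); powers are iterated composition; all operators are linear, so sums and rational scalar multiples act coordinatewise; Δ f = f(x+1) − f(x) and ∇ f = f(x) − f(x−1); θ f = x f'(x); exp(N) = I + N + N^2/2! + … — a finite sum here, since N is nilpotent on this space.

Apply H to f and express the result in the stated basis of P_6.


g(x) = -(3/2)x^4 + 36x^3 - 243x^2 + 444x

order-1 term: 36x^3 - 36x^2 - 24x
order-2 term: -216x^2 + 180x
order-3 term: 288x
the series for exp(-2(θ ∘ ∇)) f terminates at order 3
exp(-2(θ ∘ ∇)) f = -(3/2)x^4 + 36x^3 - 243x^2 + 444x


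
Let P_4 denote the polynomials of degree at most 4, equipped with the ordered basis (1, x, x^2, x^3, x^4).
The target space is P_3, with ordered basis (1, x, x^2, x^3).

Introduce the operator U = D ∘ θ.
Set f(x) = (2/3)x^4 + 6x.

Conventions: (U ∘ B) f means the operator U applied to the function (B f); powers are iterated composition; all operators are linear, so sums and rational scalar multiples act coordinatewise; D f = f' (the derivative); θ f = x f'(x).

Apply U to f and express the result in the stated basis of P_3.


θ f = (8/3)x^4 + 6x
D θ f = (32/3)x^3 + 6

g(x) = (32/3)x^3 + 6


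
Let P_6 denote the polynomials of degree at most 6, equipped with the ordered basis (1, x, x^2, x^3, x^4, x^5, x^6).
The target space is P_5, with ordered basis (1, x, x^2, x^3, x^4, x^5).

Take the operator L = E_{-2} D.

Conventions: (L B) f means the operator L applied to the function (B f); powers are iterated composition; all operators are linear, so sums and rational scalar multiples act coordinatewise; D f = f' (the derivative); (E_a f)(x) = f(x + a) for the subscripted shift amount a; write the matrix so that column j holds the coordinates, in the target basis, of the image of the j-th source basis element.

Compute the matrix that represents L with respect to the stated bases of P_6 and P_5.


the matrix is [[0, 1, -4, 12, -32, 80, -192]; [0, 0, 2, -12, 48, -160, 480]; [0, 0, 0, 3, -24, 120, -480]; [0, 0, 0, 0, 4, -40, 240]; [0, 0, 0, 0, 0, 5, -60]; [0, 0, 0, 0, 0, 0, 6]] (rows listed top to bottom)

image of 1: 0
image of x: 1
image of x^2: 2x - 4
image of x^3: 3x^2 - 12x + 12
image of x^4: 4x^3 - 24x^2 + 48x - 32
image of x^5: 5x^4 - 40x^3 + 120x^2 - 160x + 80
image of x^6: 6x^5 - 60x^4 + 240x^3 - 480x^2 + 480x - 192
each image's coordinates form column j of the matrix


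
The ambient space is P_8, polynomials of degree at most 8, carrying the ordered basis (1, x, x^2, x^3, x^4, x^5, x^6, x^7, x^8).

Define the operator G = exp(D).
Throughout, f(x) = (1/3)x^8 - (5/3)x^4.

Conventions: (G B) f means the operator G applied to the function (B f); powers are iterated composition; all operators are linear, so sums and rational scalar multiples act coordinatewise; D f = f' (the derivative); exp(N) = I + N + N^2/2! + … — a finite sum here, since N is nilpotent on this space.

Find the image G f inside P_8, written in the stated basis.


order-1 term: (8/3)x^7 - (20/3)x^3
order-2 term: (28/3)x^6 - 10x^2
order-3 term: (56/3)x^5 - (20/3)x
order-4 term: (70/3)x^4 - 5/3
order-5 term: (56/3)x^3
order-6 term: (28/3)x^2
order-7 term: (8/3)x
order-8 term: 1/3
the series for exp(D) f terminates at order 8
exp(D) f = (1/3)x^8 + (8/3)x^7 + (28/3)x^6 + (56/3)x^5 + (65/3)x^4 + 12x^3 - (2/3)x^2 - 4x - 4/3

g(x) = (1/3)x^8 + (8/3)x^7 + (28/3)x^6 + (56/3)x^5 + (65/3)x^4 + 12x^3 - (2/3)x^2 - 4x - 4/3


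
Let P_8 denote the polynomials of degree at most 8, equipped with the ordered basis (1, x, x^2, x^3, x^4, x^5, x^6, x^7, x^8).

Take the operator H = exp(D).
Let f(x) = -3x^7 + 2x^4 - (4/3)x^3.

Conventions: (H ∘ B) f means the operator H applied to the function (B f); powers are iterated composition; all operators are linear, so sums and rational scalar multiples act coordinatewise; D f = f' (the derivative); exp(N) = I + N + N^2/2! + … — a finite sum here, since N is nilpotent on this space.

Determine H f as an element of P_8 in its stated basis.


order-1 term: -21x^6 + 8x^3 - 4x^2
order-2 term: -63x^5 + 12x^2 - 4x
order-3 term: -105x^4 + 8x - 4/3
order-4 term: -105x^3 + 2
order-5 term: -63x^2
order-6 term: -21x
order-7 term: -3
the series for exp(D) f terminates at order 7
exp(D) f = -3x^7 - 21x^6 - 63x^5 - 103x^4 - (295/3)x^3 - 55x^2 - 17x - 7/3

the result is g(x) = -3x^7 - 21x^6 - 63x^5 - 103x^4 - (295/3)x^3 - 55x^2 - 17x - 7/3


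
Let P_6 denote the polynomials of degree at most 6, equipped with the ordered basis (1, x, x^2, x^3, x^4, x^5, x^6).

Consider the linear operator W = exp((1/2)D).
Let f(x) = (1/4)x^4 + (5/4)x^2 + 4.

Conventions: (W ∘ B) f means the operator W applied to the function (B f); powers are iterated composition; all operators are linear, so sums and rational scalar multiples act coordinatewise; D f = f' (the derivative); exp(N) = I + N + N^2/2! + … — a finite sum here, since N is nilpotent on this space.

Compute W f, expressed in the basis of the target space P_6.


g(x) = (1/4)x^4 + (1/2)x^3 + (13/8)x^2 + (11/8)x + 277/64

order-1 term: (1/2)x^3 + (5/4)x
order-2 term: (3/8)x^2 + 5/16
order-3 term: (1/8)x
order-4 term: 1/64
the series for exp((1/2)D) f terminates at order 4
exp((1/2)D) f = (1/4)x^4 + (1/2)x^3 + (13/8)x^2 + (11/8)x + 277/64


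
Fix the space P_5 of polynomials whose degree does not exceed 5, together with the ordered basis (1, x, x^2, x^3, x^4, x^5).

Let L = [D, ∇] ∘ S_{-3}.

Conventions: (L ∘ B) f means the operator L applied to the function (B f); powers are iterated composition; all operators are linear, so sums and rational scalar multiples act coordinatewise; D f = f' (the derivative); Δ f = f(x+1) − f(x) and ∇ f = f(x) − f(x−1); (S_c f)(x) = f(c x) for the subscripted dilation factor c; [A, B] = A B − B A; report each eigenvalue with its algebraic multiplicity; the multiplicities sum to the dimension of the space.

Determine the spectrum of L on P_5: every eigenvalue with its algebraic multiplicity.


image of 1: 0
image of x: 0
image of x^2: 0
image of x^3: 0
image of x^4: 0
image of x^5: 0
the matrix is upper triangular; its diagonal is (0, 0, 0, 0, 0, 0)
for a triangular matrix the eigenvalues are the diagonal entries, with algebraic multiplicity their repetition count

λ = 0 (multiplicity 6)
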